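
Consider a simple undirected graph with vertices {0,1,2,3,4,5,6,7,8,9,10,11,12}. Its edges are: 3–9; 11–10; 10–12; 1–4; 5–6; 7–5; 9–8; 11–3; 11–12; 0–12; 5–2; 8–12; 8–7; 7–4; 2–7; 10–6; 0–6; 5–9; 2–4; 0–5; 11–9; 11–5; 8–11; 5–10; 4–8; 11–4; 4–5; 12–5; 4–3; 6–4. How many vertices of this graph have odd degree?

Degrees: 0:3, 1:1, 2:3, 3:3, 4:8, 5:9, 6:4, 7:4, 8:5, 9:4, 10:4, 11:7, 12:5
Odd-degree vertices: 0, 1, 2, 3, 5, 8, 11, 12.

8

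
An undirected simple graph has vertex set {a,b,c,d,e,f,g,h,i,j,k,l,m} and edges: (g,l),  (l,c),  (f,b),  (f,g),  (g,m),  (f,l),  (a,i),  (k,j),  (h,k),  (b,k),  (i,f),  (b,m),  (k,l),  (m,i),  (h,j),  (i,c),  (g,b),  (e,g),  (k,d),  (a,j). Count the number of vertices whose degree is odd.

Degrees: a:2, b:4, c:2, d:1, e:1, f:4, g:5, h:2, i:4, j:3, k:5, l:4, m:3
Odd-degree vertices: d, e, g, j, k, m.

6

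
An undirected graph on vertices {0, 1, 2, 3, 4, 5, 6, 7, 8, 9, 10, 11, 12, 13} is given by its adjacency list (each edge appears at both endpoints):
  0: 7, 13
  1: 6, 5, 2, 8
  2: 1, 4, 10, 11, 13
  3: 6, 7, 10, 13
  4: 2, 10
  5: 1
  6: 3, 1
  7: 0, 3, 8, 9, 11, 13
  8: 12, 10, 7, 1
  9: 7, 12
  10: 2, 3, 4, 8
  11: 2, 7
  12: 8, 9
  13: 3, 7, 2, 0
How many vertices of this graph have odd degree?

Degrees: 0:2, 1:4, 2:5, 3:4, 4:2, 5:1, 6:2, 7:6, 8:4, 9:2, 10:4, 11:2, 12:2, 13:4
Odd-degree vertices: 2, 5.

2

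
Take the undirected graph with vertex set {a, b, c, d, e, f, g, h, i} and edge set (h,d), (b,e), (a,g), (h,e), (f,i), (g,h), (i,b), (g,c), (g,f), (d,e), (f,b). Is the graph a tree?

No

|V| = 9, |E| = 11.
A tree on 9 vertices has exactly 8 edges; this graph has 11, so it contains a cycle and is not a tree.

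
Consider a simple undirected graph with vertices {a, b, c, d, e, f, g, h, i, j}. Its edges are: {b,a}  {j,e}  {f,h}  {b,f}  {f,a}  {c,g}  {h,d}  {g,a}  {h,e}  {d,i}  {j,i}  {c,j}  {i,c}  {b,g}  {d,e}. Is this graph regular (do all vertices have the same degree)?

Degrees: a:3, b:3, c:3, d:3, e:3, f:3, g:3, h:3, i:3, j:3
Every vertex has degree 3, so the graph is 3-regular.

Yes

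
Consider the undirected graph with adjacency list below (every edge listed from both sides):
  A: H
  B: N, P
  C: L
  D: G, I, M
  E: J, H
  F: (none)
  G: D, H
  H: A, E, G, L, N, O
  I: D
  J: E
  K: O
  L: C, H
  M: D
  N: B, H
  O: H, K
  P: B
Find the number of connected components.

2

Component: {F}
Component: {A, B, C, D, E, G, H, I, J, K, L, M, N, O, P}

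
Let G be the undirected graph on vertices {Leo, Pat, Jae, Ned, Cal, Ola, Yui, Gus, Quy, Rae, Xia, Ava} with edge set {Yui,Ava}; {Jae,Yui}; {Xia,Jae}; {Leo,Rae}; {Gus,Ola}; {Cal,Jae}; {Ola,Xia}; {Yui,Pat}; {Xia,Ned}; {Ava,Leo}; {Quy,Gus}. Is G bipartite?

Partition the vertices as {Pat, Jae, Ned, Ola, Quy, Rae, Ava} vs {Leo, Cal, Yui, Gus, Xia}. Each listed edge has one endpoint in each part, so the graph is bipartite.

Yes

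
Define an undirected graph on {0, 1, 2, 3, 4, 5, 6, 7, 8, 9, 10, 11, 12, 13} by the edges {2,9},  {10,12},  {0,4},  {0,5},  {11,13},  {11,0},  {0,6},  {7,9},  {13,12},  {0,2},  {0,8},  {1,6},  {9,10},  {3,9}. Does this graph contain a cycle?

The graph has 14 vertices, 14 edges, and 1 connected component.
One cycle is 0-11-13-12-10-9-2-0.

Yes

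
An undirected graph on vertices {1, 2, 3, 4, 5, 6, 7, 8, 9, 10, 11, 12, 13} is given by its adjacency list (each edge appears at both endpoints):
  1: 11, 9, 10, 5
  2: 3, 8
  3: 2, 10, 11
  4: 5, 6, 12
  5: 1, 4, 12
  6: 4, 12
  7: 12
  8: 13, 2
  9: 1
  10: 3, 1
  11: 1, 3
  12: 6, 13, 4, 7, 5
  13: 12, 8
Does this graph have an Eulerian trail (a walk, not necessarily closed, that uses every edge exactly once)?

Degrees: 1:4, 2:2, 3:3, 4:3, 5:3, 6:2, 7:1, 8:2, 9:1, 10:2, 11:2, 12:5, 13:2
Odd-degree vertices: 3, 4, 5, 7, 9, 12 (6 total).
With 6 odd-degree vertices (more than two), no single trail can use every edge.

No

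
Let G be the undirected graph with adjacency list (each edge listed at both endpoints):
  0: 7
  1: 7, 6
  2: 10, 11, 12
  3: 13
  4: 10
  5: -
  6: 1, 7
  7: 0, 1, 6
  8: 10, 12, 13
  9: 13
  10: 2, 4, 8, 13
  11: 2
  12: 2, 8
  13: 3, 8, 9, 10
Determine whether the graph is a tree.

The graph has 14 vertices and 14 edges.
It splits into 3 components, so it cannot be a tree.

No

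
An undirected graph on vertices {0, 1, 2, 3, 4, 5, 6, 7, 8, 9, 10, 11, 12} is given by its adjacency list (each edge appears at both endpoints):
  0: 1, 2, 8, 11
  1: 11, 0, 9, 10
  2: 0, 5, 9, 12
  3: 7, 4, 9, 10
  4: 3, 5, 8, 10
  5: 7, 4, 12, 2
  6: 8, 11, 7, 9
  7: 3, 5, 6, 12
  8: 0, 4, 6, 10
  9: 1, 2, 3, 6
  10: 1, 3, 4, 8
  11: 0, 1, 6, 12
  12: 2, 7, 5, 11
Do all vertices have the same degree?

Degrees: 0:4, 1:4, 2:4, 3:4, 4:4, 5:4, 6:4, 7:4, 8:4, 9:4, 10:4, 11:4, 12:4
Every vertex has degree 4, so the graph is 4-regular.

Yes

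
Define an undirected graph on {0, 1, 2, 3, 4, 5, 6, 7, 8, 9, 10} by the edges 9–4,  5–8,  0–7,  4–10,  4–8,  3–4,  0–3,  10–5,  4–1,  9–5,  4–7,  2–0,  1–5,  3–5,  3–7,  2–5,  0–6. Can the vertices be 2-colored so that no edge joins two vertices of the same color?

No

The cycle 4-7-3-4 has length 3, which is odd, so the graph is not bipartite.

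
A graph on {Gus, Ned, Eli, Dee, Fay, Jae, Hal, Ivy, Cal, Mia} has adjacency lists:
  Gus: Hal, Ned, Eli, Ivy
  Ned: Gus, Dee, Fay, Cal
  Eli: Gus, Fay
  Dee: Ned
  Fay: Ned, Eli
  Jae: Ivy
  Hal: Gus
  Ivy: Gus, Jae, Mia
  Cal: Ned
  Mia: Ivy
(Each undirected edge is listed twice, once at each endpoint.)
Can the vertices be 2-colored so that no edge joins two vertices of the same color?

Color {Ned, Eli, Hal, Ivy} black and {Gus, Dee, Fay, Jae, Cal, Mia} white. No edge joins two same-colored vertices, so the graph is bipartite.

Yes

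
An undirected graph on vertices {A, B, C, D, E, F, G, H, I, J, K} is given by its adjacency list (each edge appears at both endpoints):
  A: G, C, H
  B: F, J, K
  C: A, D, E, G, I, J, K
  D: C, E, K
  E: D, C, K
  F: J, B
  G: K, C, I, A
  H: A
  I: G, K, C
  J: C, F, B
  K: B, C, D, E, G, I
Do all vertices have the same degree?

No

Degrees: A:3, B:3, C:7, D:3, E:3, F:2, G:4, H:1, I:3, J:3, K:6
Vertex H has degree 1 while C has degree 7, so the graph is not regular.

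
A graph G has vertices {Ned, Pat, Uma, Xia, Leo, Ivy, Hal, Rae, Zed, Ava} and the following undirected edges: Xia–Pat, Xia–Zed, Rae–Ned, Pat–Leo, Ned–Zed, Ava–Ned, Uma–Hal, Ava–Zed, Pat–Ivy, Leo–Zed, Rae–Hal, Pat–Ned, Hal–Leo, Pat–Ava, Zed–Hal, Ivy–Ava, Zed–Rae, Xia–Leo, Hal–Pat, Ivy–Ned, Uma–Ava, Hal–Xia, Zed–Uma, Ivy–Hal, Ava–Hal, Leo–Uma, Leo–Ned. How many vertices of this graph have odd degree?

Degrees: Ned:6, Pat:6, Uma:4, Xia:4, Leo:6, Ivy:4, Hal:8, Rae:3, Zed:7, Ava:6
Odd-degree vertices: Rae, Zed.

2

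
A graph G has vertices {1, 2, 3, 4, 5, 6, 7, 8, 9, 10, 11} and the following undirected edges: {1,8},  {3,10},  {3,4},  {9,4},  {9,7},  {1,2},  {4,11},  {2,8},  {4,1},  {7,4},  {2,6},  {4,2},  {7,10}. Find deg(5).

5 has no neighbors.

0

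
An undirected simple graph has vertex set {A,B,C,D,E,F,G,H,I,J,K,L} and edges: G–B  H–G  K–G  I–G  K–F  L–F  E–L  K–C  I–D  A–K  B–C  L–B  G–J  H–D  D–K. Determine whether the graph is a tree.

No

|V| = 12, |E| = 15.
Connected but with 15 > 11 edges, so it has a cycle and is not a tree.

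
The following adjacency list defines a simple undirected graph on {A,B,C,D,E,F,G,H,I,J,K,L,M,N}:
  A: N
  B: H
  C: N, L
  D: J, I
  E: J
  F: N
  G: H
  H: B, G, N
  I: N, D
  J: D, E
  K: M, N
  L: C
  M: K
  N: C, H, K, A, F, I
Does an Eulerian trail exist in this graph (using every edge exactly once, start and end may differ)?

Degrees: A:1, B:1, C:2, D:2, E:1, F:1, G:1, H:3, I:2, J:2, K:2, L:1, M:1, N:6
Odd-degree vertices: A, B, E, F, G, H, L, M (8 total).
With 8 odd-degree vertices (more than two), no single trail can use every edge.

No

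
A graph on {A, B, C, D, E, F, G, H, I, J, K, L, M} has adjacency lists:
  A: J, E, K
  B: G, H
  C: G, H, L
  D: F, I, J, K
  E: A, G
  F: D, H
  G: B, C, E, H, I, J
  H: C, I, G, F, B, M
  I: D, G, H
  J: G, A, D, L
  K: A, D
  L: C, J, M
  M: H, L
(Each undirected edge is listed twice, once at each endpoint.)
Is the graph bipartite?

The cycle H-B-G-H has length 3, which is odd, so the graph is not bipartite.

No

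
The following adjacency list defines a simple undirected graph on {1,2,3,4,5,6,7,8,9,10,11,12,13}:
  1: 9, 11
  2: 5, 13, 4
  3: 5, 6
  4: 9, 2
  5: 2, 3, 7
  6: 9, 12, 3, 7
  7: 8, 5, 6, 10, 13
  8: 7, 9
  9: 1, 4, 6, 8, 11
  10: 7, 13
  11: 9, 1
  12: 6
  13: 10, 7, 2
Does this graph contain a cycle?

|V| = 13, |E| = 18, number of components = 1.
Since 18 > 13 - 1, a cycle must exist; for instance 9-8-7-13-2-4-9.

Yes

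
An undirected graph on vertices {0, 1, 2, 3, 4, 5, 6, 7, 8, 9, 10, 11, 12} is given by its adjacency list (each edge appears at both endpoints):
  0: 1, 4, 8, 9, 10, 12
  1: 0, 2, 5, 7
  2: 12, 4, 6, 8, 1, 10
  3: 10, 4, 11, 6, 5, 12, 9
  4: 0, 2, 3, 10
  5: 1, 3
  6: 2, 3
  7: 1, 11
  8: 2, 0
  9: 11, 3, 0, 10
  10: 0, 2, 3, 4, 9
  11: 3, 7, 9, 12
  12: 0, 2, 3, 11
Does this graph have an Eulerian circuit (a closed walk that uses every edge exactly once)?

Degrees: 0:6, 1:4, 2:6, 3:7, 4:4, 5:2, 6:2, 7:2, 8:2, 9:4, 10:5, 11:4, 12:4
3, 10 have odd degree; an Eulerian circuit needs every degree to be even, so none exists.

No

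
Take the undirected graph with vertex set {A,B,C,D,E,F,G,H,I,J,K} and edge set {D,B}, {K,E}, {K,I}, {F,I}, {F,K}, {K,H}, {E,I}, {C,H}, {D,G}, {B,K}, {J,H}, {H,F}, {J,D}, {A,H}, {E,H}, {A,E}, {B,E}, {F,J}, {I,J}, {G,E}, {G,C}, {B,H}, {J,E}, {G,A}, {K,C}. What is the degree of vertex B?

Neighbors of B: D, E, H, K.

4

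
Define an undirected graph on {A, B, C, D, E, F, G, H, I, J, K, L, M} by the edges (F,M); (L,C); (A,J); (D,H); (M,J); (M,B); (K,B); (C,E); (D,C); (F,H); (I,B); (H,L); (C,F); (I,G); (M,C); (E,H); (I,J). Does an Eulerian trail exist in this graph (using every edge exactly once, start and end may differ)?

No

Degrees: A:1, B:3, C:5, D:2, E:2, F:3, G:1, H:4, I:3, J:3, K:1, L:2, M:4
Odd-degree vertices: A, B, C, F, G, I, J, K (8 total).
With 8 odd-degree vertices (more than two), no single trail can use every edge.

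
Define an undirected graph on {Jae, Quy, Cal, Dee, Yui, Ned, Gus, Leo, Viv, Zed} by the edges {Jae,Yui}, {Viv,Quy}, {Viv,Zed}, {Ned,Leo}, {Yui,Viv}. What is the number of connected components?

5

Component: {Cal}
Component: {Dee}
Component: {Gus}
Component: {Ned, Leo}
Component: {Jae, Quy, Yui, Viv, Zed}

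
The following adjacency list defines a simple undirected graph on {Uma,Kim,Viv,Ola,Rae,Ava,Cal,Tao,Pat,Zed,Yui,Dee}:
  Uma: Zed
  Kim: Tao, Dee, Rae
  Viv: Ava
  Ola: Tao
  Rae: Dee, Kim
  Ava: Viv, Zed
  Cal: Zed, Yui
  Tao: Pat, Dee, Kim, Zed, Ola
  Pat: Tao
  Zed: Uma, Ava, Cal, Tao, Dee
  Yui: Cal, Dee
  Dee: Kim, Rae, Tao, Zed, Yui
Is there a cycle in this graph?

The graph has 12 vertices, 15 edges, and 1 connected component.
One cycle is Zed-Dee-Rae-Kim-Tao-Zed.

Yes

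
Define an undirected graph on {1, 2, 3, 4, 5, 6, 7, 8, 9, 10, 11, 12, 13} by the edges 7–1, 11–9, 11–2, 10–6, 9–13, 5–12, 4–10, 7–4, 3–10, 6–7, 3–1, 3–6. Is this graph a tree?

The graph has 13 vertices and 12 edges.
It splits into 4 components, so it cannot be a tree.

No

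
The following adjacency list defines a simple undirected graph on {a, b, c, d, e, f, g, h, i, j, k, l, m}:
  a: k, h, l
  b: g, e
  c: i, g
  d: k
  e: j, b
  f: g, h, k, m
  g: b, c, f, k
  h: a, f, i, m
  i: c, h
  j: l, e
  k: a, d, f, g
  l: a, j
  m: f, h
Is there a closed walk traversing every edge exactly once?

Degrees: a:3, b:2, c:2, d:1, e:2, f:4, g:4, h:4, i:2, j:2, k:4, l:2, m:2
Vertices with odd degree: a, d. An Eulerian circuit requires all degrees even.

No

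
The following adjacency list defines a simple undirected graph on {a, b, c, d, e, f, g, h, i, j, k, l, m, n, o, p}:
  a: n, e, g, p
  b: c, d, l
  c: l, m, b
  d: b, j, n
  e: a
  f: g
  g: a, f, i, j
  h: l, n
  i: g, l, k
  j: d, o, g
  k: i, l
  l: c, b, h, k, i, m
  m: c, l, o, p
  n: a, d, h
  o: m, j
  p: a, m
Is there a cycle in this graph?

The graph has 16 vertices, 23 edges, and 1 connected component.
One cycle is i-l-k-i.

Yes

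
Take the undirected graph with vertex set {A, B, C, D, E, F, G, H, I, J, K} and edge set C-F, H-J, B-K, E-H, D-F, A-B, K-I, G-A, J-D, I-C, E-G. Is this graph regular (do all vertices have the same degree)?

Yes

Degrees: A:2, B:2, C:2, D:2, E:2, F:2, G:2, H:2, I:2, J:2, K:2
All degrees equal 2; the graph is regular.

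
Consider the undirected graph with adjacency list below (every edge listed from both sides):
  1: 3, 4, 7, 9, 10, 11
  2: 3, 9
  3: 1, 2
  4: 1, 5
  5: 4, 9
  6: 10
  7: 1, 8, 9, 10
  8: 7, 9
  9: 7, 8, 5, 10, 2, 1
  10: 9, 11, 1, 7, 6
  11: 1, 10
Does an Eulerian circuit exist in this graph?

No

Degrees: 1:6, 2:2, 3:2, 4:2, 5:2, 6:1, 7:4, 8:2, 9:6, 10:5, 11:2
6, 10 have odd degree; an Eulerian circuit needs every degree to be even, so none exists.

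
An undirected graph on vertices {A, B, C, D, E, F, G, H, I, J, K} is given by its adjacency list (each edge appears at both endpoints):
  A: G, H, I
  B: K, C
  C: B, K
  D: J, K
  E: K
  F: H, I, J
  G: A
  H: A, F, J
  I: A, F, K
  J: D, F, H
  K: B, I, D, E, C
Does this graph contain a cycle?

The graph has 11 vertices, 14 edges, and 1 connected component.
One cycle is K-C-B-K.

Yes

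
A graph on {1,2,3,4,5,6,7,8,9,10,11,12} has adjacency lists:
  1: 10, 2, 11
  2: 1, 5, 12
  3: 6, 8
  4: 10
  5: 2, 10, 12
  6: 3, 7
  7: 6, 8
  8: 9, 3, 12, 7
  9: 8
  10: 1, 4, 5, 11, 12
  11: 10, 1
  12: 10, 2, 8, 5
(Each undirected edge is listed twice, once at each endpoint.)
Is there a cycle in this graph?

|V| = 12, |E| = 16, number of components = 1.
Since 16 > 12 - 1, a cycle must exist; for instance 8-7-6-3-8.

Yes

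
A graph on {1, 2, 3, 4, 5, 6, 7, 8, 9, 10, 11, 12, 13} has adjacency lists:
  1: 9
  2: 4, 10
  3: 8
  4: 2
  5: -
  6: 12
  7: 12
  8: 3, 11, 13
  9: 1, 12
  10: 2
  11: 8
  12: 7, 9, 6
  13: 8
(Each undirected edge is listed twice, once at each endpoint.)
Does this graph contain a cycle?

|V| = 13, |E| = 9, number of components = 4.
Since 9 = 13 - 4, the graph is a forest and contains no cycle.

No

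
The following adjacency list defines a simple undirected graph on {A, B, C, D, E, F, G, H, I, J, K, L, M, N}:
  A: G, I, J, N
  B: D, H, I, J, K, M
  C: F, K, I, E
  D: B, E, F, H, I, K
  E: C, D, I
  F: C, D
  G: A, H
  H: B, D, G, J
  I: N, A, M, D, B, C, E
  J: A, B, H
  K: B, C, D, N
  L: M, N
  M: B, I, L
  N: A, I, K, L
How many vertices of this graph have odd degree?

Degrees: A:4, B:6, C:4, D:6, E:3, F:2, G:2, H:4, I:7, J:3, K:4, L:2, M:3, N:4
Odd-degree vertices: E, I, J, M.

4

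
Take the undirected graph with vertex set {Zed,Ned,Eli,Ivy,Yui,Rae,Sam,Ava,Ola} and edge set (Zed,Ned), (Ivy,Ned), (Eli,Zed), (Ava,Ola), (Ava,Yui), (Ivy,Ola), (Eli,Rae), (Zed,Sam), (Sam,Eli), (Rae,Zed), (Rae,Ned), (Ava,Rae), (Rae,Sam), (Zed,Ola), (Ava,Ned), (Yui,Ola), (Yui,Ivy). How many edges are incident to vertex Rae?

Neighbors of Rae: Zed, Ned, Eli, Sam, Ava.

5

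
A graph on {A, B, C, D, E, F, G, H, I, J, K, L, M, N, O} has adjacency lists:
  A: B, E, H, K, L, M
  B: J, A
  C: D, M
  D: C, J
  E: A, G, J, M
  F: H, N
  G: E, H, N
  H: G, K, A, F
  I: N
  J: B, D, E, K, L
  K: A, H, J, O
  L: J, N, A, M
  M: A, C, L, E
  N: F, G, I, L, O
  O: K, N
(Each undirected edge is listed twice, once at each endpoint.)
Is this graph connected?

A breadth-first search from A visits A, L, K, H, B, E, M, N, J, O, F, G, C, I, D — all 15 vertices — so the graph is connected.

Yes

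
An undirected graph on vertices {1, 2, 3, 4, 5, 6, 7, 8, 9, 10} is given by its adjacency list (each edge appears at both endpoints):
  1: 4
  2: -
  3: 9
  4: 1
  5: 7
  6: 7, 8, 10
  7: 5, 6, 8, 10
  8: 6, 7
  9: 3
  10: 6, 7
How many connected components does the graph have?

Component: {2}
Component: {1, 4}
Component: {3, 9}
Component: {5, 6, 7, 8, 10}

4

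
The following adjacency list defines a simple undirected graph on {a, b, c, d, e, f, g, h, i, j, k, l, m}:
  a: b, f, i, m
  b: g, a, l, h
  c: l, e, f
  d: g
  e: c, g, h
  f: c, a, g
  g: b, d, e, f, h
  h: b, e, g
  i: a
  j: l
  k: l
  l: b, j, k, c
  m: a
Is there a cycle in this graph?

Yes

The graph has 13 vertices, 17 edges, and 1 connected component.
Since 17 > 13 - 1, a cycle must exist; for instance b-l-c-e-h-g-b.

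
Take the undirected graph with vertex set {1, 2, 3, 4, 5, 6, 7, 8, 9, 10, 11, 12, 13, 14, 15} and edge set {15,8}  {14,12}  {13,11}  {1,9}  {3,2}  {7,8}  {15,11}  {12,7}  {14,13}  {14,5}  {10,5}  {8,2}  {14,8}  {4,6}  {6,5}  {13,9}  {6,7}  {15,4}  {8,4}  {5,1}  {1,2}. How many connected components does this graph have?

Component: {1, 2, 3, 4, 5, 6, 7, 8, 9, 10, 11, 12, 13, 14, 15}

1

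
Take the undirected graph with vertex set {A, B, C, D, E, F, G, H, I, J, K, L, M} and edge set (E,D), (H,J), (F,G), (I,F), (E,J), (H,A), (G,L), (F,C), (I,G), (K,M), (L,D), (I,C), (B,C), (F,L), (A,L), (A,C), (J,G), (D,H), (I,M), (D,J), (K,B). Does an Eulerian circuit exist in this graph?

No

Degrees: A:3, B:2, C:4, D:4, E:2, F:4, G:4, H:3, I:4, J:4, K:2, L:4, M:2
Vertices with odd degree: A, H. An Eulerian circuit requires all degrees even.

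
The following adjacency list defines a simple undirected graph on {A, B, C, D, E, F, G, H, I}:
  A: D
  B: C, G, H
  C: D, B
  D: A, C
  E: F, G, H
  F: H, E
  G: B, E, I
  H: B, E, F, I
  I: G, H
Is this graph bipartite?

No

H-F-E-H is an odd cycle (length 3), and a bipartite graph can contain only even cycles.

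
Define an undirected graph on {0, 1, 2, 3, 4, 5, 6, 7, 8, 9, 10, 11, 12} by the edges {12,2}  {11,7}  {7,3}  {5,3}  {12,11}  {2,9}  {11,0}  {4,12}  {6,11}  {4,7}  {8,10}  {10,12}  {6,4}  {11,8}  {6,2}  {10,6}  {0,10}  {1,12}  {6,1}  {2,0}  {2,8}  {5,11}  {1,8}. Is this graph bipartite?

Yes

Partition the vertices as {1, 2, 3, 4, 10, 11} vs {0, 5, 6, 7, 8, 9, 12}. Each listed edge has one endpoint in each part, so the graph is bipartite.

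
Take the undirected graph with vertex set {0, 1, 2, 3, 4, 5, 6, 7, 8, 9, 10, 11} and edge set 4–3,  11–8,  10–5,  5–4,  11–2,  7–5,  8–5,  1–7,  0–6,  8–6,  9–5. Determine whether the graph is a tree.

Yes

|V| = 12, |E| = 11.
Connected and |E| = |V| - 1, which characterizes a tree.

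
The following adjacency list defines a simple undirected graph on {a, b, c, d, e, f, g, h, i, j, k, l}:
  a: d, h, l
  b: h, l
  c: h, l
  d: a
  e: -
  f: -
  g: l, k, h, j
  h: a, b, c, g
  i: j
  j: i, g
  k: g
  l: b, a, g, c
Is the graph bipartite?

Color {d, e, f, h, j, k, l} black and {a, b, c, g, i} white. No edge joins two same-colored vertices, so the graph is bipartite.

Yes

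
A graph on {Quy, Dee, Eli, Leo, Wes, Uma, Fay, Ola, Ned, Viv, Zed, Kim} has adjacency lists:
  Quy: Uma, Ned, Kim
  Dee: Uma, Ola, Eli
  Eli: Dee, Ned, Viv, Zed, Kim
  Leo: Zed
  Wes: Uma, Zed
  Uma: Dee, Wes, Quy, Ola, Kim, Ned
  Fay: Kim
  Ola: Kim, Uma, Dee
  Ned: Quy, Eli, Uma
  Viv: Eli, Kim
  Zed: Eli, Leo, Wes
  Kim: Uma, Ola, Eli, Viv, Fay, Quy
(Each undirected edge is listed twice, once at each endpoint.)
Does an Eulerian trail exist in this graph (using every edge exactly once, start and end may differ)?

Degrees: Quy:3, Dee:3, Eli:5, Leo:1, Wes:2, Uma:6, Fay:1, Ola:3, Ned:3, Viv:2, Zed:3, Kim:6
Odd-degree vertices: Quy, Dee, Eli, Leo, Fay, Ola, Ned, Zed (8 total).
An Eulerian trail requires 0 or 2 odd-degree vertices; here there are 8.

No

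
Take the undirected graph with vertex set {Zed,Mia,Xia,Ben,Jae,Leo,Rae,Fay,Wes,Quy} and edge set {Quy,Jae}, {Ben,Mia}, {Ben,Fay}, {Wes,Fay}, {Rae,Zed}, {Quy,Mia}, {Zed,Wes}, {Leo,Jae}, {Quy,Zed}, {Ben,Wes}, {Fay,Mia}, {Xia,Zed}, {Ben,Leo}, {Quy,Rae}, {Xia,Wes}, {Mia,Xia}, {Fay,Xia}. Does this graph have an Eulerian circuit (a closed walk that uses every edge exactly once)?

Degrees: Zed:4, Mia:4, Xia:4, Ben:4, Jae:2, Leo:2, Rae:2, Fay:4, Wes:4, Quy:4
Every vertex has even degree and the edges form a single connected piece, so an Eulerian circuit exists.

Yes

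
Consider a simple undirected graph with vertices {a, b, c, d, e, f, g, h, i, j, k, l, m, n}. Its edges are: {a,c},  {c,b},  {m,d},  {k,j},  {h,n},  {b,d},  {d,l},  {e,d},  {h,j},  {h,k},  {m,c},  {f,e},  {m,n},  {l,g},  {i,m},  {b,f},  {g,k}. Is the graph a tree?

No

|V| = 14, |E| = 17.
A tree on 14 vertices has exactly 13 edges; this graph has 17, so it contains a cycle and is not a tree.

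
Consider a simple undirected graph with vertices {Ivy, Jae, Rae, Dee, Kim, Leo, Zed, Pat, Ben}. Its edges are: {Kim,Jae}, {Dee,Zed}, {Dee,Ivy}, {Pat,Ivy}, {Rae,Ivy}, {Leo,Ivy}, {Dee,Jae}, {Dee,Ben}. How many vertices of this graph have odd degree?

6

Degrees: Ivy:4, Jae:2, Rae:1, Dee:4, Kim:1, Leo:1, Zed:1, Pat:1, Ben:1
Odd-degree vertices: Rae, Kim, Leo, Zed, Pat, Ben.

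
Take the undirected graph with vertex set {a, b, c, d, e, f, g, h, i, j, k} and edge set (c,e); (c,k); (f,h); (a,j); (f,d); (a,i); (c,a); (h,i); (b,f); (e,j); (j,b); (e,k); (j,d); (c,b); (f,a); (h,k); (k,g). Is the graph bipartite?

No

The cycle e-c-k-e has length 3, which is odd, so the graph is not bipartite.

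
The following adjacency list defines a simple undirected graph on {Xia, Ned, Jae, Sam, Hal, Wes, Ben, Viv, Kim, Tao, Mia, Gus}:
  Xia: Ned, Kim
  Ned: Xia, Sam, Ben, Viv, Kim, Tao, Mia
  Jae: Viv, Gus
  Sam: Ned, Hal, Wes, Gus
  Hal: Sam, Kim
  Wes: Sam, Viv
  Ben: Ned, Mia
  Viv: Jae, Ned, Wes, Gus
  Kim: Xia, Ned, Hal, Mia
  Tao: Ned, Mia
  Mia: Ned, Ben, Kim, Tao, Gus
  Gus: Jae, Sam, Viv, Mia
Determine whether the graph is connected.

A breadth-first search from Xia visits Xia, Ned, Kim, Mia, Sam, Tao, Ben, Viv, Hal, Gus, Wes, Jae — all 12 vertices — so the graph is connected.

Yes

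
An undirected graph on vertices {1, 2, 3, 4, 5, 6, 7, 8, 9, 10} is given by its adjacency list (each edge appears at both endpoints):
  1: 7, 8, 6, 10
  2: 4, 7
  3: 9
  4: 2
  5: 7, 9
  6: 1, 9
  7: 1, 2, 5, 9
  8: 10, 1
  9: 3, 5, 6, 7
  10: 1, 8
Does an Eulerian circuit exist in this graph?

No

Degrees: 1:4, 2:2, 3:1, 4:1, 5:2, 6:2, 7:4, 8:2, 9:4, 10:2
Vertices with odd degree: 3, 4. An Eulerian circuit requires all degrees even.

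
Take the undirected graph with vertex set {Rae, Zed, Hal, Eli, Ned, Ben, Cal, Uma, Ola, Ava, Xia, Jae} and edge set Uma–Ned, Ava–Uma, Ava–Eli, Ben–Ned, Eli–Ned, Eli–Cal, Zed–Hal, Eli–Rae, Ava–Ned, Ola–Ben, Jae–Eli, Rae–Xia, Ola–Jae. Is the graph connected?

No

Component: {Zed, Hal}
Component: {Rae, Eli, Ned, Ben, Cal, Uma, Ola, Ava, Xia, Jae}
There are 2 separate components, so the graph is not connected.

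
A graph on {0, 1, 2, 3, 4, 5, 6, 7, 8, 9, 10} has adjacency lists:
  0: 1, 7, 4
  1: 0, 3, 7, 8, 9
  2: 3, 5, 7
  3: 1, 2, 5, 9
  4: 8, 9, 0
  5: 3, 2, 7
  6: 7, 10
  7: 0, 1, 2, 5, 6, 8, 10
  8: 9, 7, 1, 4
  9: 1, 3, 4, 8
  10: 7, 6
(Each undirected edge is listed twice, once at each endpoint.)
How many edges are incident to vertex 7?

Neighbors of 7: 0, 1, 2, 5, 6, 8, 10.

7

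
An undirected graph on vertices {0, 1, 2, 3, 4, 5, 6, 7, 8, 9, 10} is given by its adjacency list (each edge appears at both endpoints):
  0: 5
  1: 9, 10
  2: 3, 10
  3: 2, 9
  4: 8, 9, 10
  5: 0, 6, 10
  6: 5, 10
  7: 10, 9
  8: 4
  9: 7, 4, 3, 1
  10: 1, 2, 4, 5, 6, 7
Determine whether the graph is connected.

Yes

A breadth-first search from 0 visits 0, 5, 10, 6, 4, 2, 7, 1, 9, 8, 3 — all 11 vertices — so the graph is connected.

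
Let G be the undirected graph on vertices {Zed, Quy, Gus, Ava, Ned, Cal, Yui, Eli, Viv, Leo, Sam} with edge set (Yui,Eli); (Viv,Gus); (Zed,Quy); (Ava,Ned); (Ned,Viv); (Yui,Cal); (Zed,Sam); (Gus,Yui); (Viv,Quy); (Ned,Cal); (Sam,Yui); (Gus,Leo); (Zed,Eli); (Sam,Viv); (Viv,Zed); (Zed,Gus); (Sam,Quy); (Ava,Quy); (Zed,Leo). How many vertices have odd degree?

Degrees: Zed:6, Quy:4, Gus:4, Ava:2, Ned:3, Cal:2, Yui:4, Eli:2, Viv:5, Leo:2, Sam:4
Odd-degree vertices: Ned, Viv.

2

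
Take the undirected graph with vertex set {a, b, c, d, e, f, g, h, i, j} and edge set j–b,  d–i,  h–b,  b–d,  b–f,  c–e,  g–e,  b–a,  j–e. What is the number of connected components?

Component: {a, b, c, d, e, f, g, h, i, j}

1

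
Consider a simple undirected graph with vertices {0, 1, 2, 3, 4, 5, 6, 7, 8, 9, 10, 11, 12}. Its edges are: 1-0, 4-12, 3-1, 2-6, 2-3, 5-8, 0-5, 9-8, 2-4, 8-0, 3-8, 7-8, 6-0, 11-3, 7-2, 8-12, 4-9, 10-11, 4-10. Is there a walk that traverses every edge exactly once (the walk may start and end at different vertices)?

Yes

Degrees: 0:4, 1:2, 2:4, 3:4, 4:4, 5:2, 6:2, 7:2, 8:6, 9:2, 10:2, 11:2, 12:2
Odd-degree vertices: none (0 total).
With 0 odd-degree vertices and all edges in one connected piece, an Eulerian trail exists.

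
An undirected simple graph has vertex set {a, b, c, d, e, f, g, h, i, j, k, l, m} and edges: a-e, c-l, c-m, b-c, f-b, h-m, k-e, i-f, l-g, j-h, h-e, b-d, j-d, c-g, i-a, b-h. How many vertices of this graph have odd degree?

2

Degrees: a:2, b:4, c:4, d:2, e:3, f:2, g:2, h:4, i:2, j:2, k:1, l:2, m:2
Odd-degree vertices: e, k.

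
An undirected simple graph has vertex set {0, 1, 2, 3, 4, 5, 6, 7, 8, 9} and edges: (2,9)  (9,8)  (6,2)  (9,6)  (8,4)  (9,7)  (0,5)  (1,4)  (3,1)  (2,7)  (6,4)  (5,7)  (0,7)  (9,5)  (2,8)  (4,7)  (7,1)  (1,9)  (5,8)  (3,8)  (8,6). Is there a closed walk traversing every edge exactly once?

Yes

Degrees: 0:2, 1:4, 2:4, 3:2, 4:4, 5:4, 6:4, 7:6, 8:6, 9:6
All degrees are even and the non-isolated vertices are connected — an Eulerian circuit exists.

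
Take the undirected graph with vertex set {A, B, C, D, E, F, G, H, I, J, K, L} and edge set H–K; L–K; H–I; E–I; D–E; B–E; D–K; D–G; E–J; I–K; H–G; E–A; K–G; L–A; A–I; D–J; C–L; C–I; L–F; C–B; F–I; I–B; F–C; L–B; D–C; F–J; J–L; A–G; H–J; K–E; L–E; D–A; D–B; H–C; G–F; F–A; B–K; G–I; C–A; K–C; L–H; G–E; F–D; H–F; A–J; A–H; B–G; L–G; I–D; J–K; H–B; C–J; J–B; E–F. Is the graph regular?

Yes

Degrees: A:9, B:9, C:9, D:9, E:9, F:9, G:9, H:9, I:9, J:9, K:9, L:9
Every vertex has degree 9, so the graph is 9-regular.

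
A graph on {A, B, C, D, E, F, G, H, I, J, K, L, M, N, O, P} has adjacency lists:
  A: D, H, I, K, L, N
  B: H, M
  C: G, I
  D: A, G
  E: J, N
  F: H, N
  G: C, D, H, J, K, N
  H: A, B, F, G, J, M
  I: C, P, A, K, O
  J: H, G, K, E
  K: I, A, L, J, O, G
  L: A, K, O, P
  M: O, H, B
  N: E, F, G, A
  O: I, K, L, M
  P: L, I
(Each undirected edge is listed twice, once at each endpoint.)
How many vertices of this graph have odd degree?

2

Degrees: A:6, B:2, C:2, D:2, E:2, F:2, G:6, H:6, I:5, J:4, K:6, L:4, M:3, N:4, O:4, P:2
Odd-degree vertices: I, M.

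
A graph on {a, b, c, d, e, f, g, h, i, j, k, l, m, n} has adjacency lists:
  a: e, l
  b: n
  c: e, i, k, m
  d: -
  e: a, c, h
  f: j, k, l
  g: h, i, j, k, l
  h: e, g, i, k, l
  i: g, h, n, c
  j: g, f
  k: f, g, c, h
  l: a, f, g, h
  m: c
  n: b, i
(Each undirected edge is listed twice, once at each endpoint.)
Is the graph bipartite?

No

h-g-i-h is an odd cycle (length 3), and a bipartite graph can contain only even cycles.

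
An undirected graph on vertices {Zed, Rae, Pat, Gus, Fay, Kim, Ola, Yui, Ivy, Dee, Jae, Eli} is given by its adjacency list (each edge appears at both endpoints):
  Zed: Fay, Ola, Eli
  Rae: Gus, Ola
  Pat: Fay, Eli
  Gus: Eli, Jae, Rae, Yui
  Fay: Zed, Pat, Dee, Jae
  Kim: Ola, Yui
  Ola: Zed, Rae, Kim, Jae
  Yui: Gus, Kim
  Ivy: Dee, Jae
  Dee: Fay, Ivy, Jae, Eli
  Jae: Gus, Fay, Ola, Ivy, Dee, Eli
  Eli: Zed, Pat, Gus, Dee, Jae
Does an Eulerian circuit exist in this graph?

Degrees: Zed:3, Rae:2, Pat:2, Gus:4, Fay:4, Kim:2, Ola:4, Yui:2, Ivy:2, Dee:4, Jae:6, Eli:5
Zed, Eli have odd degree; an Eulerian circuit needs every degree to be even, so none exists.

No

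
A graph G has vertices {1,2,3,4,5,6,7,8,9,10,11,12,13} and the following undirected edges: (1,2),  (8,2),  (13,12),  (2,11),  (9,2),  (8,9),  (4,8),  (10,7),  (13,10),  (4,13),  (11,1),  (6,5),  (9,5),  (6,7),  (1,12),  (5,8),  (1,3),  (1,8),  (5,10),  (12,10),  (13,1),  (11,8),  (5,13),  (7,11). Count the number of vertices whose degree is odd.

Degrees: 1:6, 2:4, 3:1, 4:2, 5:5, 6:2, 7:3, 8:6, 9:3, 10:4, 11:4, 12:3, 13:5
Odd-degree vertices: 3, 5, 7, 9, 12, 13.

6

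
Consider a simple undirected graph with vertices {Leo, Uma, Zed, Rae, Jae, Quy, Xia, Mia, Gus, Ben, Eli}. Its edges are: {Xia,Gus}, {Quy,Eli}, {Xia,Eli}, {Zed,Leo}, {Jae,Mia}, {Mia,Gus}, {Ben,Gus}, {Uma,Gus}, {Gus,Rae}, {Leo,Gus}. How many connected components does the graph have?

Component: {Leo, Uma, Zed, Rae, Jae, Quy, Xia, Mia, Gus, Ben, Eli}

1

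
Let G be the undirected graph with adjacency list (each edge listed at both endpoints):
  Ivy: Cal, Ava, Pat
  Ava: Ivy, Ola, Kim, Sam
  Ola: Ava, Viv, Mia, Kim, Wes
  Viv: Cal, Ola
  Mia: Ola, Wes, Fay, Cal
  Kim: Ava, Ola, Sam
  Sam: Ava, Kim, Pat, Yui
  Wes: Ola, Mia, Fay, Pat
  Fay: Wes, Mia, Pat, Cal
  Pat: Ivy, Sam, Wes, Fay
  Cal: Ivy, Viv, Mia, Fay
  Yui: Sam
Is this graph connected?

Yes

Starting from Ivy and exploring outward reaches every vertex (Ivy, Pat, Cal, Ava, Fay, Wes, Sam, Mia, Viv, Ola, Kim, Yui); the graph is connected.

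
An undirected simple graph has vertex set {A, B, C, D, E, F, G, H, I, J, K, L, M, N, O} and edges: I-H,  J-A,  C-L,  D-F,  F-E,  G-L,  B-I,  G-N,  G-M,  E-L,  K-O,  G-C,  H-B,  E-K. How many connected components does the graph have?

Component: {A, J}
Component: {B, H, I}
Component: {C, D, E, F, G, K, L, M, N, O}

3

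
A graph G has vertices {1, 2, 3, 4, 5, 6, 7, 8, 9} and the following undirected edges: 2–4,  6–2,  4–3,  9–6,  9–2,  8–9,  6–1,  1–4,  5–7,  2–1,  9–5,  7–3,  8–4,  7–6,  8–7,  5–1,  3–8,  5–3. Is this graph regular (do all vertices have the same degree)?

Yes

Degrees: 1:4, 2:4, 3:4, 4:4, 5:4, 6:4, 7:4, 8:4, 9:4
Every vertex has degree 4, so the graph is 4-regular.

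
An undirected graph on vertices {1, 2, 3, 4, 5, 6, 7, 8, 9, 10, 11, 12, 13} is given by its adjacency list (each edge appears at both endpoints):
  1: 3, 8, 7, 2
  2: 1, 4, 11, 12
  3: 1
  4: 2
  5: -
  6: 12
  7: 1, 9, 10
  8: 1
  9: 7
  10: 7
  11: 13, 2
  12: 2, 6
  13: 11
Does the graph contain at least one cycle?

|V| = 13, |E| = 11, number of components = 2.
Since 11 = 13 - 2, the graph is a forest and contains no cycle.

No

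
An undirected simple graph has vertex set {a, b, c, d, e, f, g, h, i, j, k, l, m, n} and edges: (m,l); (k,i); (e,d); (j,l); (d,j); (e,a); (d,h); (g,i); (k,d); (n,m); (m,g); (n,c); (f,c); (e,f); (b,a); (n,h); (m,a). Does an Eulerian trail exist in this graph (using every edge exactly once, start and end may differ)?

Degrees: a:3, b:1, c:2, d:4, e:3, f:2, g:2, h:2, i:2, j:2, k:2, l:2, m:4, n:3
Odd-degree vertices: a, b, e, n (4 total).
With 4 odd-degree vertices (more than two), no single trail can use every edge.

No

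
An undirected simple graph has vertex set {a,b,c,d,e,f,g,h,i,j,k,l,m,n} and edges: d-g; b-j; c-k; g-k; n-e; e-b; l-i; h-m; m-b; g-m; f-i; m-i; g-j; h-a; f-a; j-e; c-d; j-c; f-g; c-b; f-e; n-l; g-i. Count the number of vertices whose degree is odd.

0

Degrees: a:2, b:4, c:4, d:2, e:4, f:4, g:6, h:2, i:4, j:4, k:2, l:2, m:4, n:2
Odd-degree vertices: none.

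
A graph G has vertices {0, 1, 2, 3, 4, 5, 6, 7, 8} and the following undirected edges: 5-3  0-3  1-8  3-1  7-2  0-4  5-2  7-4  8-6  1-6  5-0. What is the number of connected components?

1

Component: {0, 1, 2, 3, 4, 5, 6, 7, 8}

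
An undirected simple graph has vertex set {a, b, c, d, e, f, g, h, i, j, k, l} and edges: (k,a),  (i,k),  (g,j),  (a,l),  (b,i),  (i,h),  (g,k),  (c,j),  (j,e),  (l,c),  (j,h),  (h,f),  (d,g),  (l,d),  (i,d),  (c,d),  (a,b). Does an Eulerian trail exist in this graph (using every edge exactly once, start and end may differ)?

Degrees: a:3, b:2, c:3, d:4, e:1, f:1, g:3, h:3, i:4, j:4, k:3, l:3
Odd-degree vertices: a, c, e, f, g, h, k, l (8 total).
With 8 odd-degree vertices (more than two), no single trail can use every edge.

No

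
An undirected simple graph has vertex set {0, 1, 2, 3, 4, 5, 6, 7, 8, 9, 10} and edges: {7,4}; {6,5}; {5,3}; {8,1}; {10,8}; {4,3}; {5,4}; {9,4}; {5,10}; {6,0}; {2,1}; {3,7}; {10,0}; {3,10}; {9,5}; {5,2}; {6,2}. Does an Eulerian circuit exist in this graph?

No

Degrees: 0:2, 1:2, 2:3, 3:4, 4:4, 5:6, 6:3, 7:2, 8:2, 9:2, 10:4
Vertices with odd degree: 2, 6. An Eulerian circuit requires all degrees even.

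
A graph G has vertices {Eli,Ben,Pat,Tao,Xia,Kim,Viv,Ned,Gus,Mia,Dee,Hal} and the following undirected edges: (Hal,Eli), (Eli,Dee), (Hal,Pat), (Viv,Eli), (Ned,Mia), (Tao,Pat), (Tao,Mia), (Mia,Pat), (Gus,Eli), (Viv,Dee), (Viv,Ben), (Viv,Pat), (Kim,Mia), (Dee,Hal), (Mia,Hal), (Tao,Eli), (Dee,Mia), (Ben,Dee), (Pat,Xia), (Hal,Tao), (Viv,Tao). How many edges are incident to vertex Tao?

5

Neighbors of Tao: Eli, Pat, Viv, Mia, Hal.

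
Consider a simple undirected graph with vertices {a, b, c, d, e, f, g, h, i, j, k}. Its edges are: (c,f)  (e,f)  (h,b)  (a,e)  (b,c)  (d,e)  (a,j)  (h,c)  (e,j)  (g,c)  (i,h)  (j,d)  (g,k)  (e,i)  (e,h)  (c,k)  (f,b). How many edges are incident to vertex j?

Neighbors of j: a, d, e.

3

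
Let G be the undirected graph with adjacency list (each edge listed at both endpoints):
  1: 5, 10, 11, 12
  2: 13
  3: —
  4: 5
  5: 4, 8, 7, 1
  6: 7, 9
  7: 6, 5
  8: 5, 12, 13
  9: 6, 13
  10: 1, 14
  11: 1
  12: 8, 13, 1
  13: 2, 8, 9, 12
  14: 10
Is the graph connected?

Component: {3}
Component: {1, 2, 4, 5, 6, 7, 8, 9, 10, 11, 12, 13, 14}
There are 2 separate components, so the graph is not connected.

No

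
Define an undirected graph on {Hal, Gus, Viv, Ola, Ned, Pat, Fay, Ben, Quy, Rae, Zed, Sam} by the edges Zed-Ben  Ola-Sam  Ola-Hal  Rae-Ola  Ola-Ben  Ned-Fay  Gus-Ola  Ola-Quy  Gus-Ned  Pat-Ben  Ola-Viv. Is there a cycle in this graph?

No

The graph has 12 vertices, 11 edges, and 1 connected component.
Since 11 = 12 - 1, the graph is a forest and contains no cycle.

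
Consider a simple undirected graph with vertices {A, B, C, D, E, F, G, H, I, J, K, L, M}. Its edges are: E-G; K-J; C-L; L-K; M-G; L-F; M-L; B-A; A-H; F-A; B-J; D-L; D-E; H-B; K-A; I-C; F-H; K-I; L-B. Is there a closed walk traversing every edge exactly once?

No

Degrees: A:4, B:4, C:2, D:2, E:2, F:3, G:2, H:3, I:2, J:2, K:4, L:6, M:2
Vertices with odd degree: F, H. An Eulerian circuit requires all degrees even.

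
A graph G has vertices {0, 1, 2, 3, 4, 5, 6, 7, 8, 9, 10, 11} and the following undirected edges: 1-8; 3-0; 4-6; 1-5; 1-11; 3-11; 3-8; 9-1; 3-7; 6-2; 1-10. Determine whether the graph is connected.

Component: {2, 4, 6}
Component: {0, 1, 3, 5, 7, 8, 9, 10, 11}
No edge joins these 2 groups, so the graph is disconnected.

No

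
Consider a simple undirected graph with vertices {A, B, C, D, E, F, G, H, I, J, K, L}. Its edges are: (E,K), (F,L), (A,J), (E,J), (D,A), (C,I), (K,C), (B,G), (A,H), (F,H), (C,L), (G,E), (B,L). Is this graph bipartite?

Color {D, G, H, I, J, K, L} black and {A, B, C, E, F} white. No edge joins two same-colored vertices, so the graph is bipartite.

Yes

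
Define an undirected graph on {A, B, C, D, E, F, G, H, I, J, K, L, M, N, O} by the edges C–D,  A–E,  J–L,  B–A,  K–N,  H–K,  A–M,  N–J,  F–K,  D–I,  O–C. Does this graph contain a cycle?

No

|V| = 15, |E| = 11, number of components = 4.
A forest on 15 vertices with 4 components has exactly 11 edges, which matches — so no cycle.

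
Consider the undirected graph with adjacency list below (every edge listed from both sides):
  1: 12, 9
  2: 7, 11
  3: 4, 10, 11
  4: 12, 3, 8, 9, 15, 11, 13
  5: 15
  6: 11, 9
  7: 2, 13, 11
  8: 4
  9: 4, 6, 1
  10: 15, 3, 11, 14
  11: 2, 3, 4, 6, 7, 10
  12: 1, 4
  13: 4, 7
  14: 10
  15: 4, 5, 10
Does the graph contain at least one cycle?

The graph has 15 vertices, 21 edges, and 1 connected component.
Since 21 > 15 - 1, a cycle must exist; for instance 4-3-11-4.

Yes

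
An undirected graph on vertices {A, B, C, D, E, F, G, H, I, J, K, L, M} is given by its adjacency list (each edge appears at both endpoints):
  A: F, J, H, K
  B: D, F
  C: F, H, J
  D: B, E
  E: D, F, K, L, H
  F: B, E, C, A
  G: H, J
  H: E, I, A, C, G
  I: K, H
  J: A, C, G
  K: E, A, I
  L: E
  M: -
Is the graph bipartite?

Color {D, F, H, J, K, L, M} black and {A, B, C, E, G, I} white. No edge joins two same-colored vertices, so the graph is bipartite.

Yes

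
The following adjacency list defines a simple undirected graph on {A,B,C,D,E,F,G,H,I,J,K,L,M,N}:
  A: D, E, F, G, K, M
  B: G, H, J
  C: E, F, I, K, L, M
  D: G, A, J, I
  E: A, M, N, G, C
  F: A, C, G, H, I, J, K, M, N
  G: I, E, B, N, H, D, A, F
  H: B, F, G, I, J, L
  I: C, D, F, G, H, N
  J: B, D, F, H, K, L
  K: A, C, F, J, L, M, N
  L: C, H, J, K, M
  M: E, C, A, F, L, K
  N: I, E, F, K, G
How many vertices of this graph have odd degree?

Degrees: A:6, B:3, C:6, D:4, E:5, F:9, G:8, H:6, I:6, J:6, K:7, L:5, M:6, N:5
Odd-degree vertices: B, E, F, K, L, N.

6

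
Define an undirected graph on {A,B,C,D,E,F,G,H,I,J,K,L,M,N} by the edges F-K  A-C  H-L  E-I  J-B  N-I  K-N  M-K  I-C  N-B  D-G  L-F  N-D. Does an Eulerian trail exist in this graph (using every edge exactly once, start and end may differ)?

Degrees: A:1, B:2, C:2, D:2, E:1, F:2, G:1, H:1, I:3, J:1, K:3, L:2, M:1, N:4
Odd-degree vertices: A, E, G, H, I, J, K, M (8 total).
An Eulerian trail requires 0 or 2 odd-degree vertices; here there are 8.

No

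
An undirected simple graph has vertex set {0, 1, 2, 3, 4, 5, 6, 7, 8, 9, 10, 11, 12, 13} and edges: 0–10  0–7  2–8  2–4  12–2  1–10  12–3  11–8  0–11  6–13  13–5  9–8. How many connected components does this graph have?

2

Component: {5, 6, 13}
Component: {0, 1, 2, 3, 4, 7, 8, 9, 10, 11, 12}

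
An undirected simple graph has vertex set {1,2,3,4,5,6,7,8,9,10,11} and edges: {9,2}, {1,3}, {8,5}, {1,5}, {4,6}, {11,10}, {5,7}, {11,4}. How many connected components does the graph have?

3

Component: {2, 9}
Component: {4, 6, 10, 11}
Component: {1, 3, 5, 7, 8}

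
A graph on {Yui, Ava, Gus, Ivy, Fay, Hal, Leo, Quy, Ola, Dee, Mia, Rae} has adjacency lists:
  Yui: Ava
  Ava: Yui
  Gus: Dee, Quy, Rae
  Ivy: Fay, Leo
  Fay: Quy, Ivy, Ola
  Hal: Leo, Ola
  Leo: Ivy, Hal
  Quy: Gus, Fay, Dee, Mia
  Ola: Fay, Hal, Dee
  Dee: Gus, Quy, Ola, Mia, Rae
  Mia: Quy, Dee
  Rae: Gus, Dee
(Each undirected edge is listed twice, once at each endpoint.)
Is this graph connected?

No

Component: {Yui, Ava}
Component: {Gus, Ivy, Fay, Hal, Leo, Quy, Ola, Dee, Mia, Rae}
There are 2 separate components, so the graph is not connected.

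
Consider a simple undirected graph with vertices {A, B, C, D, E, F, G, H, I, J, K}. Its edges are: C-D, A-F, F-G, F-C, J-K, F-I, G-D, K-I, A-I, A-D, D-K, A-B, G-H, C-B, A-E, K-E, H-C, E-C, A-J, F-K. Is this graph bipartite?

I-F-K-I is an odd cycle (length 3), and a bipartite graph can contain only even cycles.

No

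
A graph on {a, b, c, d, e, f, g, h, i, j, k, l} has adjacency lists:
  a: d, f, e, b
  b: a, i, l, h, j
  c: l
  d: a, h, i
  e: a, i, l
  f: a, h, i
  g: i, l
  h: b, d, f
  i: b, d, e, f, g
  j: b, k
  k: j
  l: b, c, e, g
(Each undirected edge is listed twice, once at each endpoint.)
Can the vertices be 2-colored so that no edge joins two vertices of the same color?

Partition the vertices as {b, c, d, e, f, g, k} vs {a, h, i, j, l}. Each listed edge has one endpoint in each part, so the graph is bipartite.

Yes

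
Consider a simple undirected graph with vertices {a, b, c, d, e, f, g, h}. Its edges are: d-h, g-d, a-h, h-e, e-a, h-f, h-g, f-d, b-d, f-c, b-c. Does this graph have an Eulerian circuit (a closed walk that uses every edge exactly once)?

No

Degrees: a:2, b:2, c:2, d:4, e:2, f:3, g:2, h:5
f, h have odd degree; an Eulerian circuit needs every degree to be even, so none exists.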